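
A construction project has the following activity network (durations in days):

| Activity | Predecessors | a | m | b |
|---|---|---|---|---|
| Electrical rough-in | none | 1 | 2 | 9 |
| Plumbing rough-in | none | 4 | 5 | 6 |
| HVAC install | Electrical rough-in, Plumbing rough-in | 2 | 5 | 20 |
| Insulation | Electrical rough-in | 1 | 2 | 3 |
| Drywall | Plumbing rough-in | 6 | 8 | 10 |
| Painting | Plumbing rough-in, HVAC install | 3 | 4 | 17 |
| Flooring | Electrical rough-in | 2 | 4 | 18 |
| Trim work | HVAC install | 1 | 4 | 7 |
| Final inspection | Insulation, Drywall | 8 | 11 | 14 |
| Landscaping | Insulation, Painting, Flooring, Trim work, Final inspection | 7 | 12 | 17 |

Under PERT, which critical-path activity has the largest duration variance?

te_Electrical rough-in = (1 + 4·2 + 9)/6 = 18/6 = 3; σ²_Electrical rough-in = ((9−1)/6)² = 1.778
te_Plumbing rough-in = (4 + 4·5 + 6)/6 = 30/6 = 5; σ²_Plumbing rough-in = ((6−4)/6)² = 0.111
te_HVAC install = (2 + 4·5 + 20)/6 = 42/6 = 7; σ²_HVAC install = ((20−2)/6)² = 9.000
te_Insulation = (1 + 4·2 + 3)/6 = 12/6 = 2; σ²_Insulation = ((3−1)/6)² = 0.111
te_Drywall = (6 + 4·8 + 10)/6 = 48/6 = 8; σ²_Drywall = ((10−6)/6)² = 0.444
te_Painting = (3 + 4·4 + 17)/6 = 36/6 = 6; σ²_Painting = ((17−3)/6)² = 5.444
te_Flooring = (2 + 4·4 + 18)/6 = 36/6 = 6; σ²_Flooring = ((18−2)/6)² = 7.111
te_Trim work = (1 + 4·4 + 7)/6 = 24/6 = 4; σ²_Trim work = ((7−1)/6)² = 1.000
te_Final inspection = (8 + 4·11 + 14)/6 = 66/6 = 11; σ²_Final inspection = ((14−8)/6)² = 1.000
te_Landscaping = (7 + 4·12 + 17)/6 = 72/6 = 12; σ²_Landscaping = ((17−7)/6)² = 2.778

Forward pass:
ES_Electrical rough-in = 0; EF_Electrical rough-in = 3
ES_Plumbing rough-in = 0; EF_Plumbing rough-in = 5
ES_HVAC install = max(EF_Electrical rough-in=3, EF_Plumbing rough-in=5) = 5; EF_HVAC install = 5+7 = 12
ES_Insulation = 3; EF_Insulation = 3+2 = 5
ES_Drywall = 5; EF_Drywall = 5+8 = 13
ES_Painting = max(EF_Plumbing rough-in=5, EF_HVAC install=12) = 12; EF_Painting = 12+6 = 18
ES_Flooring = 3; EF_Flooring = 3+6 = 9
ES_Trim work = 12; EF_Trim work = 12+4 = 16
ES_Final inspection = max(EF_Insulation=5, EF_Drywall=13) = 13; EF_Final inspection = 13+11 = 24
ES_Landscaping = max(EF_Insulation=5, EF_Painting=18, EF_Flooring=9, EF_Trim work=16, EF_Final inspection=24) = 24; EF_Landscaping = 24+12 = 36
Expected project duration μ = 36 days. Critical path: Plumbing rough-in → Drywall → Final inspection → Landscaping.

Variances on critical path: σ²_Plumbing rough-in=0.111, σ²_Drywall=0.444, σ²_Final inspection=1.000, σ²_Landscaping=2.778.
Largest is σ²_Landscaping = 2.778.

Landscaping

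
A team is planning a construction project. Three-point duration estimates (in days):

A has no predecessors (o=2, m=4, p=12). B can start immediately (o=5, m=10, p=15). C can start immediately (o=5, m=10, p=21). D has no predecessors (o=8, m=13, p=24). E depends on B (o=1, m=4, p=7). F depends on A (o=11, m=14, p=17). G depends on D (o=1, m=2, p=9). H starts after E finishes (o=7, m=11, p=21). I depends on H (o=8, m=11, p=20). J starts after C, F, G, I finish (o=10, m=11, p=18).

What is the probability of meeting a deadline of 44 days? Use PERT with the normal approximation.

te_A = (2 + 4·4 + 12)/6 = 30/6 = 5; σ²_A = ((12−2)/6)² = 2.778
te_B = (5 + 4·10 + 15)/6 = 60/6 = 10; σ²_B = ((15−5)/6)² = 2.778
te_C = (5 + 4·10 + 21)/6 = 66/6 = 11; σ²_C = ((21−5)/6)² = 7.111
te_D = (8 + 4·13 + 24)/6 = 84/6 = 14; σ²_D = ((24−8)/6)² = 7.111
te_E = (1 + 4·4 + 7)/6 = 24/6 = 4; σ²_E = ((7−1)/6)² = 1.000
te_F = (11 + 4·14 + 17)/6 = 84/6 = 14; σ²_F = ((17−11)/6)² = 1.000
te_G = (1 + 4·2 + 9)/6 = 18/6 = 3; σ²_G = ((9−1)/6)² = 1.778
te_H = (7 + 4·11 + 21)/6 = 72/6 = 12; σ²_H = ((21−7)/6)² = 5.444
te_I = (8 + 4·11 + 20)/6 = 72/6 = 12; σ²_I = ((20−8)/6)² = 4.000
te_J = (10 + 4·11 + 18)/6 = 72/6 = 12; σ²_J = ((18−10)/6)² = 1.778

Forward pass:
ES_A = 0; EF_A = 5
ES_B = 0; EF_B = 10
ES_C = 0; EF_C = 11
ES_D = 0; EF_D = 14
ES_E = 10; EF_E = 10+4 = 14
ES_F = 5; EF_F = 5+14 = 19
ES_G = 14; EF_G = 14+3 = 17
ES_H = 14; EF_H = 14+12 = 26
ES_I = 26; EF_I = 26+12 = 38
ES_J = max(EF_C=11, EF_F=19, EF_G=17, EF_I=38) = 38; EF_J = 38+12 = 50
Expected project duration μ = 50 days. Critical path: B → E → H → I → J.

Variance along critical path = 2.778 + 1.000 + 5.444 + 4.000 + 1.778 = 15.000; σ = √15.000 = 3.873 days.
Z = (44 − 50) / 3.873 = -1.549
P(T ≤ 44) = Φ(-1.549) ≈ 0.061

0.061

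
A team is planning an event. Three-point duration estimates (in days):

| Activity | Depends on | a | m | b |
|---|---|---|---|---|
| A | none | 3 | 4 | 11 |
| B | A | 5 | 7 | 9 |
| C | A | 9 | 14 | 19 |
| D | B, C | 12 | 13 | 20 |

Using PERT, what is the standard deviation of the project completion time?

2.52 days

te_A = (3 + 4·4 + 11)/6 = 30/6 = 5; σ²_A = ((11−3)/6)² = 1.778
te_B = (5 + 4·7 + 9)/6 = 42/6 = 7; σ²_B = ((9−5)/6)² = 0.444
te_C = (9 + 4·14 + 19)/6 = 84/6 = 14; σ²_C = ((19−9)/6)² = 2.778
te_D = (12 + 4·13 + 20)/6 = 84/6 = 14; σ²_D = ((20−12)/6)² = 1.778

Forward pass:
ES_A = 0; EF_A = 5
ES_B = 5; EF_B = 5+7 = 12
ES_C = 5; EF_C = 5+14 = 19
ES_D = max(EF_B=12, EF_C=19) = 19; EF_D = 19+14 = 33
Expected project duration μ = 33 days. Critical path: A → C → D.

Variance along critical path = 1.778 + 2.778 + 1.778 = 6.333
σ = √6.333 = 2.517 days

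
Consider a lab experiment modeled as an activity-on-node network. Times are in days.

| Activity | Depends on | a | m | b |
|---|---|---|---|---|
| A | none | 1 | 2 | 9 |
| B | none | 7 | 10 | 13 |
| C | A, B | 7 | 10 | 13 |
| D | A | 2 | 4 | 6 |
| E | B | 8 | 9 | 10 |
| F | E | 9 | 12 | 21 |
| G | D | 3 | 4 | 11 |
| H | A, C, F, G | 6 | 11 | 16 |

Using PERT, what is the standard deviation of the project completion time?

2.81 days

te_A = (1 + 4·2 + 9)/6 = 18/6 = 3; σ²_A = ((9−1)/6)² = 1.778
te_B = (7 + 4·10 + 13)/6 = 60/6 = 10; σ²_B = ((13−7)/6)² = 1.000
te_C = (7 + 4·10 + 13)/6 = 60/6 = 10; σ²_C = ((13−7)/6)² = 1.000
te_D = (2 + 4·4 + 6)/6 = 24/6 = 4; σ²_D = ((6−2)/6)² = 0.444
te_E = (8 + 4·9 + 10)/6 = 54/6 = 9; σ²_E = ((10−8)/6)² = 0.111
te_F = (9 + 4·12 + 21)/6 = 78/6 = 13; σ²_F = ((21−9)/6)² = 4.000
te_G = (3 + 4·4 + 11)/6 = 30/6 = 5; σ²_G = ((11−3)/6)² = 1.778
te_H = (6 + 4·11 + 16)/6 = 66/6 = 11; σ²_H = ((16−6)/6)² = 2.778

Forward pass:
ES_A = 0; EF_A = 3
ES_B = 0; EF_B = 10
ES_C = max(EF_A=3, EF_B=10) = 10; EF_C = 10+10 = 20
ES_D = 3; EF_D = 3+4 = 7
ES_E = 10; EF_E = 10+9 = 19
ES_F = 19; EF_F = 19+13 = 32
ES_G = 7; EF_G = 7+5 = 12
ES_H = max(EF_A=3, EF_C=20, EF_F=32, EF_G=12) = 32; EF_H = 32+11 = 43
Expected project duration μ = 43 days. Critical path: B → E → F → H.

Variance along critical path = 1.000 + 0.111 + 4.000 + 2.778 = 7.889
σ = √7.889 = 2.809 days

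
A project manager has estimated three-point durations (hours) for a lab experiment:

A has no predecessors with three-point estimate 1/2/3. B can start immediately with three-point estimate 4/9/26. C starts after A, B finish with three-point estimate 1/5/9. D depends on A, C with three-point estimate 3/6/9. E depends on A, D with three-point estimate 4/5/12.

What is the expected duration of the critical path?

28 hours

te_A = (1 + 4·2 + 3)/6 = 12/6 = 2
te_B = (4 + 4·9 + 26)/6 = 66/6 = 11
te_C = (1 + 4·5 + 9)/6 = 30/6 = 5
te_D = (3 + 4·6 + 9)/6 = 36/6 = 6
te_E = (4 + 4·5 + 12)/6 = 36/6 = 6

Forward pass:
ES_A = 0; EF_A = 2
ES_B = 0; EF_B = 11
ES_C = max(EF_A=2, EF_B=11) = 11; EF_C = 11+5 = 16
ES_D = max(EF_A=2, EF_C=16) = 16; EF_D = 16+6 = 22
ES_E = max(EF_A=2, EF_D=22) = 22; EF_E = 22+6 = 28
Expected project duration μ = 28 hours. Critical path: B → C → D → E.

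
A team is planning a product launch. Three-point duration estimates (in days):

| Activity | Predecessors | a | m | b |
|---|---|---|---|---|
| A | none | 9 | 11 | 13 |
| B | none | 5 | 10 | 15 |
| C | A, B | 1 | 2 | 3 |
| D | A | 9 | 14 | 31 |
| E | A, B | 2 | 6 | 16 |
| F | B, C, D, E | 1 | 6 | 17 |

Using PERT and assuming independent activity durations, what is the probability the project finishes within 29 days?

te_A = (9 + 4·11 + 13)/6 = 66/6 = 11; σ²_A = ((13−9)/6)² = 0.444
te_B = (5 + 4·10 + 15)/6 = 60/6 = 10; σ²_B = ((15−5)/6)² = 2.778
te_C = (1 + 4·2 + 3)/6 = 12/6 = 2; σ²_C = ((3−1)/6)² = 0.111
te_D = (9 + 4·14 + 31)/6 = 96/6 = 16; σ²_D = ((31−9)/6)² = 13.444
te_E = (2 + 4·6 + 16)/6 = 42/6 = 7; σ²_E = ((16−2)/6)² = 5.444
te_F = (1 + 4·6 + 17)/6 = 42/6 = 7; σ²_F = ((17−1)/6)² = 7.111

Forward pass:
ES_A = 0; EF_A = 11
ES_B = 0; EF_B = 10
ES_C = max(EF_A=11, EF_B=10) = 11; EF_C = 11+2 = 13
ES_D = 11; EF_D = 11+16 = 27
ES_E = max(EF_A=11, EF_B=10) = 11; EF_E = 11+7 = 18
ES_F = max(EF_B=10, EF_C=13, EF_D=27, EF_E=18) = 27; EF_F = 27+7 = 34
Expected project duration μ = 34 days. Critical path: A → D → F.

Variance along critical path = 0.444 + 13.444 + 7.111 = 21.000; σ = √21.000 = 4.583 days.
Z = (29 − 34) / 4.583 = -1.091
P(T ≤ 29) = Φ(-1.091) ≈ 0.138

0.138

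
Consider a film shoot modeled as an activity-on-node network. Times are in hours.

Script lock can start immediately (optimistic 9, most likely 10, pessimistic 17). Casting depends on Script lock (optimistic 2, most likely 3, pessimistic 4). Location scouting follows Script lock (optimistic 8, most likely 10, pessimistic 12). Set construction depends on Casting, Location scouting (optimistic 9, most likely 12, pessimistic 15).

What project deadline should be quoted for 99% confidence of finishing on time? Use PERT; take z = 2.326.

te_Script lock = (9 + 4·10 + 17)/6 = 66/6 = 11; σ²_Script lock = ((17−9)/6)² = 1.778
te_Casting = (2 + 4·3 + 4)/6 = 18/6 = 3; σ²_Casting = ((4−2)/6)² = 0.111
te_Location scouting = (8 + 4·10 + 12)/6 = 60/6 = 10; σ²_Location scouting = ((12−8)/6)² = 0.444
te_Set construction = (9 + 4·12 + 15)/6 = 72/6 = 12; σ²_Set construction = ((15−9)/6)² = 1.000

Forward pass:
ES_Script lock = 0; EF_Script lock = 11
ES_Casting = 11; EF_Casting = 11+3 = 14
ES_Location scouting = 11; EF_Location scouting = 11+10 = 21
ES_Set construction = max(EF_Casting=14, EF_Location scouting=21) = 21; EF_Set construction = 21+12 = 33
Expected project duration μ = 33 hours. Critical path: Script lock → Location scouting → Set construction.

Variance along critical path = 1.778 + 0.444 + 1.000 = 3.222; σ = 1.795 hours.
D = μ + z·σ = 33 + 2.326·1.795 = 37.2 hours

37.2 hours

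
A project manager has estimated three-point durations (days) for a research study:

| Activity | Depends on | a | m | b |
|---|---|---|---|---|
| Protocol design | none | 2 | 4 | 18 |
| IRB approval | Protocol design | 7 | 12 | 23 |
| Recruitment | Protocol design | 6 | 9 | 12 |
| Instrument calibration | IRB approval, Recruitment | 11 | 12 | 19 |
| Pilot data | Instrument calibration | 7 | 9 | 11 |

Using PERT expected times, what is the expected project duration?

41 days

te_Protocol design = (2 + 4·4 + 18)/6 = 36/6 = 6
te_IRB approval = (7 + 4·12 + 23)/6 = 78/6 = 13
te_Recruitment = (6 + 4·9 + 12)/6 = 54/6 = 9
te_Instrument calibration = (11 + 4·12 + 19)/6 = 78/6 = 13
te_Pilot data = (7 + 4·9 + 11)/6 = 54/6 = 9

Forward pass:
ES_Protocol design = 0; EF_Protocol design = 6
ES_IRB approval = 6; EF_IRB approval = 6+13 = 19
ES_Recruitment = 6; EF_Recruitment = 6+9 = 15
ES_Instrument calibration = max(EF_IRB approval=19, EF_Recruitment=15) = 19; EF_Instrument calibration = 19+13 = 32
ES_Pilot data = 32; EF_Pilot data = 32+9 = 41
Expected project duration μ = 41 days. Critical path: Protocol design → IRB approval → Instrument calibration → Pilot data.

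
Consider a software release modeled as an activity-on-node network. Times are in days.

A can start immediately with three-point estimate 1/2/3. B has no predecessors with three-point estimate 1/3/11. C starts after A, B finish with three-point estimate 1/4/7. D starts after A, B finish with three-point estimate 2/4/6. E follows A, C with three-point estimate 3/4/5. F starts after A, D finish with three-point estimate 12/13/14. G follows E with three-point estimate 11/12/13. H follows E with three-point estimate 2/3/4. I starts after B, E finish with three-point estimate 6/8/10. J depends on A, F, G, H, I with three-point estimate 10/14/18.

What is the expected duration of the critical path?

38 days

te_A = (1 + 4·2 + 3)/6 = 12/6 = 2
te_B = (1 + 4·3 + 11)/6 = 24/6 = 4
te_C = (1 + 4·4 + 7)/6 = 24/6 = 4
te_D = (2 + 4·4 + 6)/6 = 24/6 = 4
te_E = (3 + 4·4 + 5)/6 = 24/6 = 4
te_F = (12 + 4·13 + 14)/6 = 78/6 = 13
te_G = (11 + 4·12 + 13)/6 = 72/6 = 12
te_H = (2 + 4·3 + 4)/6 = 18/6 = 3
te_I = (6 + 4·8 + 10)/6 = 48/6 = 8
te_J = (10 + 4·14 + 18)/6 = 84/6 = 14

Forward pass:
ES_A = 0; EF_A = 2
ES_B = 0; EF_B = 4
ES_C = max(EF_A=2, EF_B=4) = 4; EF_C = 4+4 = 8
ES_D = max(EF_A=2, EF_B=4) = 4; EF_D = 4+4 = 8
ES_E = max(EF_A=2, EF_C=8) = 8; EF_E = 8+4 = 12
ES_F = max(EF_A=2, EF_D=8) = 8; EF_F = 8+13 = 21
ES_G = 12; EF_G = 12+12 = 24
ES_H = 12; EF_H = 12+3 = 15
ES_I = max(EF_B=4, EF_E=12) = 12; EF_I = 12+8 = 20
ES_J = max(EF_A=2, EF_F=21, EF_G=24, EF_H=15, EF_I=20) = 24; EF_J = 24+14 = 38
Expected project duration μ = 38 days. Critical path: B → C → E → G → J.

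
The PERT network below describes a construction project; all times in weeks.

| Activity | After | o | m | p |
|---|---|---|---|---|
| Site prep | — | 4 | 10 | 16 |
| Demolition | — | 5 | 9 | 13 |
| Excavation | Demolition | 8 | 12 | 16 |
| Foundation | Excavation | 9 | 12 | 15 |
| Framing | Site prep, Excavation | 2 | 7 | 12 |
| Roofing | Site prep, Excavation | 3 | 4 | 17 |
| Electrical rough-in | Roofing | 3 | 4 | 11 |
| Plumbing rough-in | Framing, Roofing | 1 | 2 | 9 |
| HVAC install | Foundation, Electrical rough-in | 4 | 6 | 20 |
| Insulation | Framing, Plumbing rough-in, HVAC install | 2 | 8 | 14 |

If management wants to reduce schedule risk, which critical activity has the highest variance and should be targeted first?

HVAC install

te_Site prep = (4 + 4·10 + 16)/6 = 60/6 = 10; σ²_Site prep = ((16−4)/6)² = 4.000
te_Demolition = (5 + 4·9 + 13)/6 = 54/6 = 9; σ²_Demolition = ((13−5)/6)² = 1.778
te_Excavation = (8 + 4·12 + 16)/6 = 72/6 = 12; σ²_Excavation = ((16−8)/6)² = 1.778
te_Foundation = (9 + 4·12 + 15)/6 = 72/6 = 12; σ²_Foundation = ((15−9)/6)² = 1.000
te_Framing = (2 + 4·7 + 12)/6 = 42/6 = 7; σ²_Framing = ((12−2)/6)² = 2.778
te_Roofing = (3 + 4·4 + 17)/6 = 36/6 = 6; σ²_Roofing = ((17−3)/6)² = 5.444
te_Electrical rough-in = (3 + 4·4 + 11)/6 = 30/6 = 5; σ²_Electrical rough-in = ((11−3)/6)² = 1.778
te_Plumbing rough-in = (1 + 4·2 + 9)/6 = 18/6 = 3; σ²_Plumbing rough-in = ((9−1)/6)² = 1.778
te_HVAC install = (4 + 4·6 + 20)/6 = 48/6 = 8; σ²_HVAC install = ((20−4)/6)² = 7.111
te_Insulation = (2 + 4·8 + 14)/6 = 48/6 = 8; σ²_Insulation = ((14−2)/6)² = 4.000

Forward pass:
ES_Site prep = 0; EF_Site prep = 10
ES_Demolition = 0; EF_Demolition = 9
ES_Excavation = 9; EF_Excavation = 9+12 = 21
ES_Foundation = 21; EF_Foundation = 21+12 = 33
ES_Framing = max(EF_Site prep=10, EF_Excavation=21) = 21; EF_Framing = 21+7 = 28
ES_Roofing = max(EF_Site prep=10, EF_Excavation=21) = 21; EF_Roofing = 21+6 = 27
ES_Electrical rough-in = 27; EF_Electrical rough-in = 27+5 = 32
ES_Plumbing rough-in = max(EF_Framing=28, EF_Roofing=27) = 28; EF_Plumbing rough-in = 28+3 = 31
ES_HVAC install = max(EF_Foundation=33, EF_Electrical rough-in=32) = 33; EF_HVAC install = 33+8 = 41
ES_Insulation = max(EF_Framing=28, EF_Plumbing rough-in=31, EF_HVAC install=41) = 41; EF_Insulation = 41+8 = 49
Expected project duration μ = 49 weeks. Critical path: Demolition → Excavation → Foundation → HVAC install → Insulation.

Variances on critical path: σ²_Demolition=1.778, σ²_Excavation=1.778, σ²_Foundation=1.000, σ²_HVAC install=7.111, σ²_Insulation=4.000.
Largest is σ²_HVAC install = 7.111.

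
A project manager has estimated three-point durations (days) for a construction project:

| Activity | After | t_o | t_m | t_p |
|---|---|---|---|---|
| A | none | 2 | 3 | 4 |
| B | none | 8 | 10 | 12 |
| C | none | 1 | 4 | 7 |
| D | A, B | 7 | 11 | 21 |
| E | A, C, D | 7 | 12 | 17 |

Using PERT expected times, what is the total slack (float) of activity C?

te_A = (2 + 4·3 + 4)/6 = 18/6 = 3
te_B = (8 + 4·10 + 12)/6 = 60/6 = 10
te_C = (1 + 4·4 + 7)/6 = 24/6 = 4
te_D = (7 + 4·11 + 21)/6 = 72/6 = 12
te_E = (7 + 4·12 + 17)/6 = 72/6 = 12

Forward pass:
ES_A = 0; EF_A = 3
ES_B = 0; EF_B = 10
ES_C = 0; EF_C = 4
ES_D = max(EF_A=3, EF_B=10) = 10; EF_D = 10+12 = 22
ES_E = max(EF_A=3, EF_C=4, EF_D=22) = 22; EF_E = 22+12 = 34
Expected project duration μ = 34 days. Critical path: B → D → E.

Backward pass:
LF_E = 34; LS_E = 34−12 = 22
LF_D = LS_E = 22; LS_D = 22−12 = 10
LF_C = LS_E = 22; LS_C = 22−4 = 18
LF_B = LS_D = 10; LS_B = 10−10 = 0
LF_A = min(LS_D=10, LS_E=22) = 10; LS_A = 10−3 = 7
Slack_C = LS_C − ES_C = 18 − 0 = 18

18 days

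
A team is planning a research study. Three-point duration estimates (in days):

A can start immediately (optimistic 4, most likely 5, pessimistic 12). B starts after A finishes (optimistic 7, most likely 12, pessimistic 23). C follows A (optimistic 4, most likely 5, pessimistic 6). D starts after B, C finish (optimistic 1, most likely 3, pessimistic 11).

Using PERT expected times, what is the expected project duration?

te_A = (4 + 4·5 + 12)/6 = 36/6 = 6
te_B = (7 + 4·12 + 23)/6 = 78/6 = 13
te_C = (4 + 4·5 + 6)/6 = 30/6 = 5
te_D = (1 + 4·3 + 11)/6 = 24/6 = 4

Forward pass:
ES_A = 0; EF_A = 6
ES_B = 6; EF_B = 6+13 = 19
ES_C = 6; EF_C = 6+5 = 11
ES_D = max(EF_B=19, EF_C=11) = 19; EF_D = 19+4 = 23
Expected project duration μ = 23 days. Critical path: A → B → D.

23 days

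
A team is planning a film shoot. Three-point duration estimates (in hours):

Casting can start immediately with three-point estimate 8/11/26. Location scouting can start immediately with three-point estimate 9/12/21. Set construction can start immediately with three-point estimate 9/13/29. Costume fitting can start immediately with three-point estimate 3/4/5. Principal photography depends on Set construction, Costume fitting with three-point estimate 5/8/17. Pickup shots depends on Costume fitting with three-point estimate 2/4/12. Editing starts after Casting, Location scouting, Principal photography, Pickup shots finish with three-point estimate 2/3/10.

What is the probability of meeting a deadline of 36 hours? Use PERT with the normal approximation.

0.974

te_Casting = (8 + 4·11 + 26)/6 = 78/6 = 13; σ²_Casting = ((26−8)/6)² = 9.000
te_Location scouting = (9 + 4·12 + 21)/6 = 78/6 = 13; σ²_Location scouting = ((21−9)/6)² = 4.000
te_Set construction = (9 + 4·13 + 29)/6 = 90/6 = 15; σ²_Set construction = ((29−9)/6)² = 11.111
te_Costume fitting = (3 + 4·4 + 5)/6 = 24/6 = 4; σ²_Costume fitting = ((5−3)/6)² = 0.111
te_Principal photography = (5 + 4·8 + 17)/6 = 54/6 = 9; σ²_Principal photography = ((17−5)/6)² = 4.000
te_Pickup shots = (2 + 4·4 + 12)/6 = 30/6 = 5; σ²_Pickup shots = ((12−2)/6)² = 2.778
te_Editing = (2 + 4·3 + 10)/6 = 24/6 = 4; σ²_Editing = ((10−2)/6)² = 1.778

Forward pass:
ES_Casting = 0; EF_Casting = 13
ES_Location scouting = 0; EF_Location scouting = 13
ES_Set construction = 0; EF_Set construction = 15
ES_Costume fitting = 0; EF_Costume fitting = 4
ES_Principal photography = max(EF_Set construction=15, EF_Costume fitting=4) = 15; EF_Principal photography = 15+9 = 24
ES_Pickup shots = 4; EF_Pickup shots = 4+5 = 9
ES_Editing = max(EF_Casting=13, EF_Location scouting=13, EF_Principal photography=24, EF_Pickup shots=9) = 24; EF_Editing = 24+4 = 28
Expected project duration μ = 28 hours. Critical path: Set construction → Principal photography → Editing.

Variance along critical path = 11.111 + 4.000 + 1.778 = 16.889; σ = √16.889 = 4.110 hours.
Z = (36 − 28) / 4.110 = 1.947
P(T ≤ 36) = Φ(1.947) ≈ 0.974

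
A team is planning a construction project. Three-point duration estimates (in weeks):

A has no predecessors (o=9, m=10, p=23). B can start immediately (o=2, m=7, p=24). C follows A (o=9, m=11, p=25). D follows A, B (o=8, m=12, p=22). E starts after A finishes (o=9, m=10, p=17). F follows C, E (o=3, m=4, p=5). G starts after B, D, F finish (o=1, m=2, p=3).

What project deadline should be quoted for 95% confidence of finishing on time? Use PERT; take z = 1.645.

36.9 weeks

te_A = (9 + 4·10 + 23)/6 = 72/6 = 12; σ²_A = ((23−9)/6)² = 5.444
te_B = (2 + 4·7 + 24)/6 = 54/6 = 9; σ²_B = ((24−2)/6)² = 13.444
te_C = (9 + 4·11 + 25)/6 = 78/6 = 13; σ²_C = ((25−9)/6)² = 7.111
te_D = (8 + 4·12 + 22)/6 = 78/6 = 13; σ²_D = ((22−8)/6)² = 5.444
te_E = (9 + 4·10 + 17)/6 = 66/6 = 11; σ²_E = ((17−9)/6)² = 1.778
te_F = (3 + 4·4 + 5)/6 = 24/6 = 4; σ²_F = ((5−3)/6)² = 0.111
te_G = (1 + 4·2 + 3)/6 = 12/6 = 2; σ²_G = ((3−1)/6)² = 0.111

Forward pass:
ES_A = 0; EF_A = 12
ES_B = 0; EF_B = 9
ES_C = 12; EF_C = 12+13 = 25
ES_D = max(EF_A=12, EF_B=9) = 12; EF_D = 12+13 = 25
ES_E = 12; EF_E = 12+11 = 23
ES_F = max(EF_C=25, EF_E=23) = 25; EF_F = 25+4 = 29
ES_G = max(EF_B=9, EF_D=25, EF_F=29) = 29; EF_G = 29+2 = 31
Expected project duration μ = 31 weeks. Critical path: A → C → F → G.

Variance along critical path = 5.444 + 7.111 + 0.111 + 0.111 = 12.778; σ = 3.575 weeks.
D = μ + z·σ = 31 + 1.645·3.575 = 36.9 weeks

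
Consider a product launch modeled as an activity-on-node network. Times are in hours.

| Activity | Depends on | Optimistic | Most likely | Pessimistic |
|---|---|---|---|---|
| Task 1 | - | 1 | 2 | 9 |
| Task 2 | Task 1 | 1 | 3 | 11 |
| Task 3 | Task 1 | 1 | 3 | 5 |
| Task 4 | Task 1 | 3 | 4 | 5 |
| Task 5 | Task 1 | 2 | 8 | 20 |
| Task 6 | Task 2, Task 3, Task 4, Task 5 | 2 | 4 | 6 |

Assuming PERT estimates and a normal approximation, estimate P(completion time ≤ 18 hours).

0.725

te_Task 1 = (1 + 4·2 + 9)/6 = 18/6 = 3; σ²_Task 1 = ((9−1)/6)² = 1.778
te_Task 2 = (1 + 4·3 + 11)/6 = 24/6 = 4; σ²_Task 2 = ((11−1)/6)² = 2.778
te_Task 3 = (1 + 4·3 + 5)/6 = 18/6 = 3; σ²_Task 3 = ((5−1)/6)² = 0.444
te_Task 4 = (3 + 4·4 + 5)/6 = 24/6 = 4; σ²_Task 4 = ((5−3)/6)² = 0.111
te_Task 5 = (2 + 4·8 + 20)/6 = 54/6 = 9; σ²_Task 5 = ((20−2)/6)² = 9.000
te_Task 6 = (2 + 4·4 + 6)/6 = 24/6 = 4; σ²_Task 6 = ((6−2)/6)² = 0.444

Forward pass:
ES_Task 1 = 0; EF_Task 1 = 3
ES_Task 2 = 3; EF_Task 2 = 3+4 = 7
ES_Task 3 = 3; EF_Task 3 = 3+3 = 6
ES_Task 4 = 3; EF_Task 4 = 3+4 = 7
ES_Task 5 = 3; EF_Task 5 = 3+9 = 12
ES_Task 6 = max(EF_Task 2=7, EF_Task 3=6, EF_Task 4=7, EF_Task 5=12) = 12; EF_Task 6 = 12+4 = 16
Expected project duration μ = 16 hours. Critical path: Task 1 → Task 5 → Task 6.

Variance along critical path = 1.778 + 9.000 + 0.444 = 11.222; σ = √11.222 = 3.350 hours.
Z = (18 − 16) / 3.350 = 0.597
P(T ≤ 18) = Φ(0.597) ≈ 0.725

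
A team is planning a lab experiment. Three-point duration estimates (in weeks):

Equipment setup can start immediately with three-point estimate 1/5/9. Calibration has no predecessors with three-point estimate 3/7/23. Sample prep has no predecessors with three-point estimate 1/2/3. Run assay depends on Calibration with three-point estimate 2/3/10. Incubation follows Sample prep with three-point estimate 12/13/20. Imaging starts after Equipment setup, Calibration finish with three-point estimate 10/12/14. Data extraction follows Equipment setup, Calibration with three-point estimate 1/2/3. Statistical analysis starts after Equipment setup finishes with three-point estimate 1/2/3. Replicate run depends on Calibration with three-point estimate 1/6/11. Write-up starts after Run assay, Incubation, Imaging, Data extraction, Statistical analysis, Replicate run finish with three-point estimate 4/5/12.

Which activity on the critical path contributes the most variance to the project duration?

te_Equipment setup = (1 + 4·5 + 9)/6 = 30/6 = 5; σ²_Equipment setup = ((9−1)/6)² = 1.778
te_Calibration = (3 + 4·7 + 23)/6 = 54/6 = 9; σ²_Calibration = ((23−3)/6)² = 11.111
te_Sample prep = (1 + 4·2 + 3)/6 = 12/6 = 2; σ²_Sample prep = ((3−1)/6)² = 0.111
te_Run assay = (2 + 4·3 + 10)/6 = 24/6 = 4; σ²_Run assay = ((10−2)/6)² = 1.778
te_Incubation = (12 + 4·13 + 20)/6 = 84/6 = 14; σ²_Incubation = ((20−12)/6)² = 1.778
te_Imaging = (10 + 4·12 + 14)/6 = 72/6 = 12; σ²_Imaging = ((14−10)/6)² = 0.444
te_Data extraction = (1 + 4·2 + 3)/6 = 12/6 = 2; σ²_Data extraction = ((3−1)/6)² = 0.111
te_Statistical analysis = (1 + 4·2 + 3)/6 = 12/6 = 2; σ²_Statistical analysis = ((3−1)/6)² = 0.111
te_Replicate run = (1 + 4·6 + 11)/6 = 36/6 = 6; σ²_Replicate run = ((11−1)/6)² = 2.778
te_Write-up = (4 + 4·5 + 12)/6 = 36/6 = 6; σ²_Write-up = ((12−4)/6)² = 1.778

Forward pass:
ES_Equipment setup = 0; EF_Equipment setup = 5
ES_Calibration = 0; EF_Calibration = 9
ES_Sample prep = 0; EF_Sample prep = 2
ES_Run assay = 9; EF_Run assay = 9+4 = 13
ES_Incubation = 2; EF_Incubation = 2+14 = 16
ES_Imaging = max(EF_Equipment setup=5, EF_Calibration=9) = 9; EF_Imaging = 9+12 = 21
ES_Data extraction = max(EF_Equipment setup=5, EF_Calibration=9) = 9; EF_Data extraction = 9+2 = 11
ES_Statistical analysis = 5; EF_Statistical analysis = 5+2 = 7
ES_Replicate run = 9; EF_Replicate run = 9+6 = 15
ES_Write-up = max(EF_Run assay=13, EF_Incubation=16, EF_Imaging=21, EF_Data extraction=11, EF_Statistical analysis=7, EF_Replicate run=15) = 21; EF_Write-up = 21+6 = 27
Expected project duration μ = 27 weeks. Critical path: Calibration → Imaging → Write-up.

Variances on critical path: σ²_Calibration=11.111, σ²_Imaging=0.444, σ²_Write-up=1.778.
Largest is σ²_Calibration = 11.111.

Calibration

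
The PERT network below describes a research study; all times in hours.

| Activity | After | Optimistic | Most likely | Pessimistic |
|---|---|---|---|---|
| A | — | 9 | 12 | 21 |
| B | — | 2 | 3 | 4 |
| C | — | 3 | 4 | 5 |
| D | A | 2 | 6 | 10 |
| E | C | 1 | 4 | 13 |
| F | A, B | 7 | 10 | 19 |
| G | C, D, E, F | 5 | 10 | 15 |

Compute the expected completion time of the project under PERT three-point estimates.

34 hours

te_A = (9 + 4·12 + 21)/6 = 78/6 = 13
te_B = (2 + 4·3 + 4)/6 = 18/6 = 3
te_C = (3 + 4·4 + 5)/6 = 24/6 = 4
te_D = (2 + 4·6 + 10)/6 = 36/6 = 6
te_E = (1 + 4·4 + 13)/6 = 30/6 = 5
te_F = (7 + 4·10 + 19)/6 = 66/6 = 11
te_G = (5 + 4·10 + 15)/6 = 60/6 = 10

Forward pass:
ES_A = 0; EF_A = 13
ES_B = 0; EF_B = 3
ES_C = 0; EF_C = 4
ES_D = 13; EF_D = 13+6 = 19
ES_E = 4; EF_E = 4+5 = 9
ES_F = max(EF_A=13, EF_B=3) = 13; EF_F = 13+11 = 24
ES_G = max(EF_C=4, EF_D=19, EF_E=9, EF_F=24) = 24; EF_G = 24+10 = 34
Expected project duration μ = 34 hours. Critical path: A → F → G.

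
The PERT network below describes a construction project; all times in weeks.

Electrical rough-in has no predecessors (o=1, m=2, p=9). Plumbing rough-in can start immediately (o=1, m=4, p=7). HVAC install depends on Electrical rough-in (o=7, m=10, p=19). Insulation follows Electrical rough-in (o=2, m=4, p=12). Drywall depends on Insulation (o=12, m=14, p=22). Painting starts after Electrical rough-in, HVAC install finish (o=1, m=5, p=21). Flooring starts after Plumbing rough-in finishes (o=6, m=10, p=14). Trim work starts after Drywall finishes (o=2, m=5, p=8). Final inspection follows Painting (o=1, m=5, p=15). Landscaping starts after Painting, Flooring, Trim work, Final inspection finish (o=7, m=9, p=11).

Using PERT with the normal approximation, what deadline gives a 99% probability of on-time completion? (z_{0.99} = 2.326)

te_Electrical rough-in = (1 + 4·2 + 9)/6 = 18/6 = 3; σ²_Electrical rough-in = ((9−1)/6)² = 1.778
te_Plumbing rough-in = (1 + 4·4 + 7)/6 = 24/6 = 4; σ²_Plumbing rough-in = ((7−1)/6)² = 1.000
te_HVAC install = (7 + 4·10 + 19)/6 = 66/6 = 11; σ²_HVAC install = ((19−7)/6)² = 4.000
te_Insulation = (2 + 4·4 + 12)/6 = 30/6 = 5; σ²_Insulation = ((12−2)/6)² = 2.778
te_Drywall = (12 + 4·14 + 22)/6 = 90/6 = 15; σ²_Drywall = ((22−12)/6)² = 2.778
te_Painting = (1 + 4·5 + 21)/6 = 42/6 = 7; σ²_Painting = ((21−1)/6)² = 11.111
te_Flooring = (6 + 4·10 + 14)/6 = 60/6 = 10; σ²_Flooring = ((14−6)/6)² = 1.778
te_Trim work = (2 + 4·5 + 8)/6 = 30/6 = 5; σ²_Trim work = ((8−2)/6)² = 1.000
te_Final inspection = (1 + 4·5 + 15)/6 = 36/6 = 6; σ²_Final inspection = ((15−1)/6)² = 5.444
te_Landscaping = (7 + 4·9 + 11)/6 = 54/6 = 9; σ²_Landscaping = ((11−7)/6)² = 0.444

Forward pass:
ES_Electrical rough-in = 0; EF_Electrical rough-in = 3
ES_Plumbing rough-in = 0; EF_Plumbing rough-in = 4
ES_HVAC install = 3; EF_HVAC install = 3+11 = 14
ES_Insulation = 3; EF_Insulation = 3+5 = 8
ES_Drywall = 8; EF_Drywall = 8+15 = 23
ES_Painting = max(EF_Electrical rough-in=3, EF_HVAC install=14) = 14; EF_Painting = 14+7 = 21
ES_Flooring = 4; EF_Flooring = 4+10 = 14
ES_Trim work = 23; EF_Trim work = 23+5 = 28
ES_Final inspection = 21; EF_Final inspection = 21+6 = 27
ES_Landscaping = max(EF_Painting=21, EF_Flooring=14, EF_Trim work=28, EF_Final inspection=27) = 28; EF_Landscaping = 28+9 = 37
Expected project duration μ = 37 weeks. Critical path: Electrical rough-in → Insulation → Drywall → Trim work → Landscaping.

Variance along critical path = 1.778 + 2.778 + 2.778 + 1.000 + 0.444 = 8.778; σ = 2.963 weeks.
D = μ + z·σ = 37 + 2.326·2.963 = 43.9 weeks

43.9 weeks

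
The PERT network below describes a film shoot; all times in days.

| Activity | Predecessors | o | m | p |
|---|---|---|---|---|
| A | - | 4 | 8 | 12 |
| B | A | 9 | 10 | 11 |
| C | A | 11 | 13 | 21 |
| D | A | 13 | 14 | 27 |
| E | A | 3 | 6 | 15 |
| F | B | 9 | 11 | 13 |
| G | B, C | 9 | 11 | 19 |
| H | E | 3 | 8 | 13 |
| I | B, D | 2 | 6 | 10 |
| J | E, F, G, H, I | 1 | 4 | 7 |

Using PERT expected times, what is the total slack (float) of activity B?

te_A = (4 + 4·8 + 12)/6 = 48/6 = 8
te_B = (9 + 4·10 + 11)/6 = 60/6 = 10
te_C = (11 + 4·13 + 21)/6 = 84/6 = 14
te_D = (13 + 4·14 + 27)/6 = 96/6 = 16
te_E = (3 + 4·6 + 15)/6 = 42/6 = 7
te_F = (9 + 4·11 + 13)/6 = 66/6 = 11
te_G = (9 + 4·11 + 19)/6 = 72/6 = 12
te_H = (3 + 4·8 + 13)/6 = 48/6 = 8
te_I = (2 + 4·6 + 10)/6 = 36/6 = 6
te_J = (1 + 4·4 + 7)/6 = 24/6 = 4

Forward pass:
ES_A = 0; EF_A = 8
ES_B = 8; EF_B = 8+10 = 18
ES_C = 8; EF_C = 8+14 = 22
ES_D = 8; EF_D = 8+16 = 24
ES_E = 8; EF_E = 8+7 = 15
ES_F = 18; EF_F = 18+11 = 29
ES_G = max(EF_B=18, EF_C=22) = 22; EF_G = 22+12 = 34
ES_H = 15; EF_H = 15+8 = 23
ES_I = max(EF_B=18, EF_D=24) = 24; EF_I = 24+6 = 30
ES_J = max(EF_E=15, EF_F=29, EF_G=34, EF_H=23, EF_I=30) = 34; EF_J = 34+4 = 38
Expected project duration μ = 38 days. Critical path: A → C → G → J.

Backward pass:
LF_J = 38; LS_J = 38−4 = 34
LF_I = LS_J = 34; LS_I = 34−6 = 28
LF_H = LS_J = 34; LS_H = 34−8 = 26
LF_G = LS_J = 34; LS_G = 34−12 = 22
LF_F = LS_J = 34; LS_F = 34−11 = 23
LF_E = min(LS_H=26, LS_J=34) = 26; LS_E = 26−7 = 19
LF_D = LS_I = 28; LS_D = 28−16 = 12
LF_C = LS_G = 22; LS_C = 22−14 = 8
LF_B = min(LS_F=23, LS_G=22, LS_I=28) = 22; LS_B = 22−10 = 12
LF_A = min(LS_B=12, LS_C=8, LS_D=12, LS_E=19) = 8; LS_A = 8−8 = 0
Slack_B = LS_B − ES_B = 12 − 8 = 4

4 days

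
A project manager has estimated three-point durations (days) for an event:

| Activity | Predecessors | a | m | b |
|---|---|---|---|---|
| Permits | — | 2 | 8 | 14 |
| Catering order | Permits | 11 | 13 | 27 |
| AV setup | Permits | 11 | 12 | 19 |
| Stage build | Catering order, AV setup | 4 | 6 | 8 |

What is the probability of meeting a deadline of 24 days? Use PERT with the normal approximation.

0.071

te_Permits = (2 + 4·8 + 14)/6 = 48/6 = 8; σ²_Permits = ((14−2)/6)² = 4.000
te_Catering order = (11 + 4·13 + 27)/6 = 90/6 = 15; σ²_Catering order = ((27−11)/6)² = 7.111
te_AV setup = (11 + 4·12 + 19)/6 = 78/6 = 13; σ²_AV setup = ((19−11)/6)² = 1.778
te_Stage build = (4 + 4·6 + 8)/6 = 36/6 = 6; σ²_Stage build = ((8−4)/6)² = 0.444

Forward pass:
ES_Permits = 0; EF_Permits = 8
ES_Catering order = 8; EF_Catering order = 8+15 = 23
ES_AV setup = 8; EF_AV setup = 8+13 = 21
ES_Stage build = max(EF_Catering order=23, EF_AV setup=21) = 23; EF_Stage build = 23+6 = 29
Expected project duration μ = 29 days. Critical path: Permits → Catering order → Stage build.

Variance along critical path = 4.000 + 7.111 + 0.444 = 11.556; σ = √11.556 = 3.399 days.
Z = (24 − 29) / 3.399 = -1.471
P(T ≤ 24) = Φ(-1.471) ≈ 0.071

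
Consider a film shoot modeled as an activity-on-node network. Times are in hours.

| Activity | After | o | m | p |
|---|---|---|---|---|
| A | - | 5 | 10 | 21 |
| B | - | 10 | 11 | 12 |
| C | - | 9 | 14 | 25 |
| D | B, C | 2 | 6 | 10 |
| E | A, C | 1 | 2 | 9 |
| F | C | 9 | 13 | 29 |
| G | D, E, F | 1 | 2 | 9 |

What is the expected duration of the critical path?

te_A = (5 + 4·10 + 21)/6 = 66/6 = 11
te_B = (10 + 4·11 + 12)/6 = 66/6 = 11
te_C = (9 + 4·14 + 25)/6 = 90/6 = 15
te_D = (2 + 4·6 + 10)/6 = 36/6 = 6
te_E = (1 + 4·2 + 9)/6 = 18/6 = 3
te_F = (9 + 4·13 + 29)/6 = 90/6 = 15
te_G = (1 + 4·2 + 9)/6 = 18/6 = 3

Forward pass:
ES_A = 0; EF_A = 11
ES_B = 0; EF_B = 11
ES_C = 0; EF_C = 15
ES_D = max(EF_B=11, EF_C=15) = 15; EF_D = 15+6 = 21
ES_E = max(EF_A=11, EF_C=15) = 15; EF_E = 15+3 = 18
ES_F = 15; EF_F = 15+15 = 30
ES_G = max(EF_D=21, EF_E=18, EF_F=30) = 30; EF_G = 30+3 = 33
Expected project duration μ = 33 hours. Critical path: C → F → G.

33 hours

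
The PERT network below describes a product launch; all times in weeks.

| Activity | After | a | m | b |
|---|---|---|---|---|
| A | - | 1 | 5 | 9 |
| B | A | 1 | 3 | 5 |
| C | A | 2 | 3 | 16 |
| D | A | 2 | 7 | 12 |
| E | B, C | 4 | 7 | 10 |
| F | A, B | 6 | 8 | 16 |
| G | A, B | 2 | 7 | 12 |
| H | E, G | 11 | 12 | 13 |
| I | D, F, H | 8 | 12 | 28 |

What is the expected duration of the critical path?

43 weeks

te_A = (1 + 4·5 + 9)/6 = 30/6 = 5
te_B = (1 + 4·3 + 5)/6 = 18/6 = 3
te_C = (2 + 4·3 + 16)/6 = 30/6 = 5
te_D = (2 + 4·7 + 12)/6 = 42/6 = 7
te_E = (4 + 4·7 + 10)/6 = 42/6 = 7
te_F = (6 + 4·8 + 16)/6 = 54/6 = 9
te_G = (2 + 4·7 + 12)/6 = 42/6 = 7
te_H = (11 + 4·12 + 13)/6 = 72/6 = 12
te_I = (8 + 4·12 + 28)/6 = 84/6 = 14

Forward pass:
ES_A = 0; EF_A = 5
ES_B = 5; EF_B = 5+3 = 8
ES_C = 5; EF_C = 5+5 = 10
ES_D = 5; EF_D = 5+7 = 12
ES_E = max(EF_B=8, EF_C=10) = 10; EF_E = 10+7 = 17
ES_F = max(EF_A=5, EF_B=8) = 8; EF_F = 8+9 = 17
ES_G = max(EF_A=5, EF_B=8) = 8; EF_G = 8+7 = 15
ES_H = max(EF_E=17, EF_G=15) = 17; EF_H = 17+12 = 29
ES_I = max(EF_D=12, EF_F=17, EF_H=29) = 29; EF_I = 29+14 = 43
Expected project duration μ = 43 weeks. Critical path: A → C → E → H → I.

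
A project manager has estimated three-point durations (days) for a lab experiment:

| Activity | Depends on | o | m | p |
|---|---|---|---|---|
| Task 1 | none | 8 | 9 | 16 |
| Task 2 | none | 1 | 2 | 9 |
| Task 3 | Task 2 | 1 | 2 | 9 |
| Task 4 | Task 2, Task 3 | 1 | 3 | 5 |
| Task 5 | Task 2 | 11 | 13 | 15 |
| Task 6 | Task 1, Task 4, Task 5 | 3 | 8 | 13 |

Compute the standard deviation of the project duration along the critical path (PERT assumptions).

te_Task 1 = (8 + 4·9 + 16)/6 = 60/6 = 10; σ²_Task 1 = ((16−8)/6)² = 1.778
te_Task 2 = (1 + 4·2 + 9)/6 = 18/6 = 3; σ²_Task 2 = ((9−1)/6)² = 1.778
te_Task 3 = (1 + 4·2 + 9)/6 = 18/6 = 3; σ²_Task 3 = ((9−1)/6)² = 1.778
te_Task 4 = (1 + 4·3 + 5)/6 = 18/6 = 3; σ²_Task 4 = ((5−1)/6)² = 0.444
te_Task 5 = (11 + 4·13 + 15)/6 = 78/6 = 13; σ²_Task 5 = ((15−11)/6)² = 0.444
te_Task 6 = (3 + 4·8 + 13)/6 = 48/6 = 8; σ²_Task 6 = ((13−3)/6)² = 2.778

Forward pass:
ES_Task 1 = 0; EF_Task 1 = 10
ES_Task 2 = 0; EF_Task 2 = 3
ES_Task 3 = 3; EF_Task 3 = 3+3 = 6
ES_Task 4 = max(EF_Task 2=3, EF_Task 3=6) = 6; EF_Task 4 = 6+3 = 9
ES_Task 5 = 3; EF_Task 5 = 3+13 = 16
ES_Task 6 = max(EF_Task 1=10, EF_Task 4=9, EF_Task 5=16) = 16; EF_Task 6 = 16+8 = 24
Expected project duration μ = 24 days. Critical path: Task 2 → Task 5 → Task 6.

Variance along critical path = 1.778 + 0.444 + 2.778 = 5.000
σ = √5.000 = 2.236 days

2.24 days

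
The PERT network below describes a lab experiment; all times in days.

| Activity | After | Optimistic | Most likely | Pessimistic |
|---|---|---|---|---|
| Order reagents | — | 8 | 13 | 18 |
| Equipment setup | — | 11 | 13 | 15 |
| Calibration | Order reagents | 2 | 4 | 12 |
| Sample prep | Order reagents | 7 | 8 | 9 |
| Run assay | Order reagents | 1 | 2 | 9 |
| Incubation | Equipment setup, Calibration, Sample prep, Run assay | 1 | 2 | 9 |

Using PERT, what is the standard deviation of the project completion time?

2.16 days

te_Order reagents = (8 + 4·13 + 18)/6 = 78/6 = 13; σ²_Order reagents = ((18−8)/6)² = 2.778
te_Equipment setup = (11 + 4·13 + 15)/6 = 78/6 = 13; σ²_Equipment setup = ((15−11)/6)² = 0.444
te_Calibration = (2 + 4·4 + 12)/6 = 30/6 = 5; σ²_Calibration = ((12−2)/6)² = 2.778
te_Sample prep = (7 + 4·8 + 9)/6 = 48/6 = 8; σ²_Sample prep = ((9−7)/6)² = 0.111
te_Run assay = (1 + 4·2 + 9)/6 = 18/6 = 3; σ²_Run assay = ((9−1)/6)² = 1.778
te_Incubation = (1 + 4·2 + 9)/6 = 18/6 = 3; σ²_Incubation = ((9−1)/6)² = 1.778

Forward pass:
ES_Order reagents = 0; EF_Order reagents = 13
ES_Equipment setup = 0; EF_Equipment setup = 13
ES_Calibration = 13; EF_Calibration = 13+5 = 18
ES_Sample prep = 13; EF_Sample prep = 13+8 = 21
ES_Run assay = 13; EF_Run assay = 13+3 = 16
ES_Incubation = max(EF_Equipment setup=13, EF_Calibration=18, EF_Sample prep=21, EF_Run assay=16) = 21; EF_Incubation = 21+3 = 24
Expected project duration μ = 24 days. Critical path: Order reagents → Sample prep → Incubation.

Variance along critical path = 2.778 + 0.111 + 1.778 = 4.667
σ = √4.667 = 2.160 days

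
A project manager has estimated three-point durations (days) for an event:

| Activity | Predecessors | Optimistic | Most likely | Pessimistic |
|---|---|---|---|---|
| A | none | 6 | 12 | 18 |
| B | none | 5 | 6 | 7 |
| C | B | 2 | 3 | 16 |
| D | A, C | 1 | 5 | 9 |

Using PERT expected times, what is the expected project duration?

te_A = (6 + 4·12 + 18)/6 = 72/6 = 12
te_B = (5 + 4·6 + 7)/6 = 36/6 = 6
te_C = (2 + 4·3 + 16)/6 = 30/6 = 5
te_D = (1 + 4·5 + 9)/6 = 30/6 = 5

Forward pass:
ES_A = 0; EF_A = 12
ES_B = 0; EF_B = 6
ES_C = 6; EF_C = 6+5 = 11
ES_D = max(EF_A=12, EF_C=11) = 12; EF_D = 12+5 = 17
Expected project duration μ = 17 days. Critical path: A → D.

17 days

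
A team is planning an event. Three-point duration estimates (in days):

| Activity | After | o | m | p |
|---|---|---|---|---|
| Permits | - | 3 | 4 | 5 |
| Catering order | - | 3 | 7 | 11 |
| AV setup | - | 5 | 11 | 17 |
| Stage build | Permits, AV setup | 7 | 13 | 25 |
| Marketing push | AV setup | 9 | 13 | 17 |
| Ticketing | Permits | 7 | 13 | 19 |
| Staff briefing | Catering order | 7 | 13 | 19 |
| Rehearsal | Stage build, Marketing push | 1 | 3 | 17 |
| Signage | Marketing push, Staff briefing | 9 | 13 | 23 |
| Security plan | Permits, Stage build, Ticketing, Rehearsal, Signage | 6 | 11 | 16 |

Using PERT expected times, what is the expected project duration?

49 days

te_Permits = (3 + 4·4 + 5)/6 = 24/6 = 4
te_Catering order = (3 + 4·7 + 11)/6 = 42/6 = 7
te_AV setup = (5 + 4·11 + 17)/6 = 66/6 = 11
te_Stage build = (7 + 4·13 + 25)/6 = 84/6 = 14
te_Marketing push = (9 + 4·13 + 17)/6 = 78/6 = 13
te_Ticketing = (7 + 4·13 + 19)/6 = 78/6 = 13
te_Staff briefing = (7 + 4·13 + 19)/6 = 78/6 = 13
te_Rehearsal = (1 + 4·3 + 17)/6 = 30/6 = 5
te_Signage = (9 + 4·13 + 23)/6 = 84/6 = 14
te_Security plan = (6 + 4·11 + 16)/6 = 66/6 = 11

Forward pass:
ES_Permits = 0; EF_Permits = 4
ES_Catering order = 0; EF_Catering order = 7
ES_AV setup = 0; EF_AV setup = 11
ES_Stage build = max(EF_Permits=4, EF_AV setup=11) = 11; EF_Stage build = 11+14 = 25
ES_Marketing push = 11; EF_Marketing push = 11+13 = 24
ES_Ticketing = 4; EF_Ticketing = 4+13 = 17
ES_Staff briefing = 7; EF_Staff briefing = 7+13 = 20
ES_Rehearsal = max(EF_Stage build=25, EF_Marketing push=24) = 25; EF_Rehearsal = 25+5 = 30
ES_Signage = max(EF_Marketing push=24, EF_Staff briefing=20) = 24; EF_Signage = 24+14 = 38
ES_Security plan = max(EF_Permits=4, EF_Stage build=25, EF_Ticketing=17, EF_Rehearsal=30, EF_Signage=38) = 38; EF_Security plan = 38+11 = 49
Expected project duration μ = 49 days. Critical path: AV setup → Marketing push → Signage → Security plan.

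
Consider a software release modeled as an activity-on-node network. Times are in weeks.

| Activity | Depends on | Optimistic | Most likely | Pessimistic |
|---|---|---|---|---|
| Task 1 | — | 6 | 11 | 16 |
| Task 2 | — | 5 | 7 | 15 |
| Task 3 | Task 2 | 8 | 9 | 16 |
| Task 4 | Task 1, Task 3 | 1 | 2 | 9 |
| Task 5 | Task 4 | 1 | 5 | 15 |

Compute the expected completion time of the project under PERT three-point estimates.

te_Task 1 = (6 + 4·11 + 16)/6 = 66/6 = 11
te_Task 2 = (5 + 4·7 + 15)/6 = 48/6 = 8
te_Task 3 = (8 + 4·9 + 16)/6 = 60/6 = 10
te_Task 4 = (1 + 4·2 + 9)/6 = 18/6 = 3
te_Task 5 = (1 + 4·5 + 15)/6 = 36/6 = 6

Forward pass:
ES_Task 1 = 0; EF_Task 1 = 11
ES_Task 2 = 0; EF_Task 2 = 8
ES_Task 3 = 8; EF_Task 3 = 8+10 = 18
ES_Task 4 = max(EF_Task 1=11, EF_Task 3=18) = 18; EF_Task 4 = 18+3 = 21
ES_Task 5 = 21; EF_Task 5 = 21+6 = 27
Expected project duration μ = 27 weeks. Critical path: Task 2 → Task 3 → Task 4 → Task 5.

27 weeks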